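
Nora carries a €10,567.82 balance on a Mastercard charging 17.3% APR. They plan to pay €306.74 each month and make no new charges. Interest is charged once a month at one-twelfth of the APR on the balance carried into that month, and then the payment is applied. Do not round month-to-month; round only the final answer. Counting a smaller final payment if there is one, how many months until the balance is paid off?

48 payments

Monthly rate r = 17.3%/12 = 1.44167% = 0.0144167.
Recurrence: B ← B·(1+r) − €306.74.
Month 1: interest €152.35; balance after payment €10,413.43.
Month 2: interest €150.13; balance after payment €10,256.82.
Closed form: n = −ln(1 − rB₀/P)/ln(1+r) = −ln(0.50332)/ln(1.01442) ≈ 47.963, so the balance reaches zero during payment 48.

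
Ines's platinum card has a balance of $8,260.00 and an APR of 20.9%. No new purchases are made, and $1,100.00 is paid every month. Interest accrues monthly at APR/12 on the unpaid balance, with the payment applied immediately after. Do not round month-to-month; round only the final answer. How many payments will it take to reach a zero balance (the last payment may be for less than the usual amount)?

Monthly rate r = 20.9%/12 = 1.74167% = 0.0174167.
Recurrence: B ← B·(1+r) − $1,100.00.
Month 1: interest $143.86; balance after payment $7,303.86.
Month 2: interest $127.21; balance after payment $6,331.07.
Closed form: n = −ln(1 − rB₀/P)/ln(1+r) = −ln(0.86922)/ln(1.01742) ≈ 8.118, so the balance reaches zero during payment 9.

9 months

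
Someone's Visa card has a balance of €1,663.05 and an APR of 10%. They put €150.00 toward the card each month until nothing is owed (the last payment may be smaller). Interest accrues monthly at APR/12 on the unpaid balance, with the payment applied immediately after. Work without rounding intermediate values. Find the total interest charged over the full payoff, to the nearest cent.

€89.31

Monthly rate r = 10%/12 = 0.833333% = 0.00833333.
Payoff takes n = ⌈−ln(1 − rB₀/P)/ln(1+r)⌉ = ⌈11.681⌉ = 12 payments; the last is €102.36.
Total paid = 11·€150.00 + €102.36 = €1,752.36.
Total interest = total paid − principal = €1,752.36 − €1,663.05 = €89.31.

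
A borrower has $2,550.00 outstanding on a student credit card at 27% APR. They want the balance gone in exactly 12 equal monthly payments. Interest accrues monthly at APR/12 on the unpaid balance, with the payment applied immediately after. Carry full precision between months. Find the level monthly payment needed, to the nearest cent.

$244.84

Monthly rate r = 27%/12 = 2.25% = 0.0225.
Level-payment amortization: P = B₀·r / (1 − (1+r)^(−n)) = 2550.00·0.0225 / (1 − 1.0225^(−12)).
Denominator 1 − (1+r)^(−12) = 0.234332523.
P = 57.375 / 0.234332523 ≈ 244.84.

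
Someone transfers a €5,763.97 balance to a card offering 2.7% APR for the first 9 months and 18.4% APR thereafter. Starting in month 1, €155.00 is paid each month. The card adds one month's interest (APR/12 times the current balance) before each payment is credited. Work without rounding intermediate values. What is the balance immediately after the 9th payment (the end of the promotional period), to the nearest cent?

€4,474.13

Promo months 1–9 at r₀ = 2.7%/12 = 0.00225; months 10+ at r₁ = 18.4%/12 = 0.0153333.
After month 9: iterate B ← B·(1+r₀) − €155.00 for 9 months → €4,474.13.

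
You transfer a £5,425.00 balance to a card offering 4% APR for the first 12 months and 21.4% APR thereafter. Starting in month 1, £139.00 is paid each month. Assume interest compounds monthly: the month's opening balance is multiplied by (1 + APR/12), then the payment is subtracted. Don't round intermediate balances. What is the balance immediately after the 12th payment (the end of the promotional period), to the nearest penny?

Promo months 1–12 at r₀ = 4%/12 = 0.00333333; months 13+ at r₁ = 21.4%/12 = 0.0178333.
After month 12: iterate B ← B·(1+r₀) − £139.00 for 12 months → £3,947.10.

£3,947.10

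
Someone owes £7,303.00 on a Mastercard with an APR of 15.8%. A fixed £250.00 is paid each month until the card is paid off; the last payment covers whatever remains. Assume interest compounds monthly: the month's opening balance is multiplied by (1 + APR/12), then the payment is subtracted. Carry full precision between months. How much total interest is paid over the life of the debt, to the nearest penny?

£1,976.52

Monthly rate r = 15.8%/12 = 1.31667% = 0.0131667.
Payoff takes n = ⌈−ln(1 − rB₀/P)/ln(1+r)⌉ = ⌈37.117⌉ = 38 payments; the last is £29.52.
Total paid = 37·£250.00 + £29.52 = £9,279.52.
Total interest = total paid − principal = £9,279.52 − £7,303.00 = £1,976.52.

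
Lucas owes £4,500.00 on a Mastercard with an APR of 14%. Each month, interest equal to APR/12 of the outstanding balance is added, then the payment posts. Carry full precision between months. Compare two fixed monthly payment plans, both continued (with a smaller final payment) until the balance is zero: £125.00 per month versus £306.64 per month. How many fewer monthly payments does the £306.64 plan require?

Monthly rate r = 14%/12 = 1.16667% = 0.0116667.
At £125.00/mo: n = ⌈−ln(1 − rB₀/P)/ln(1+r)⌉ = 47 payments (last £120.37); total interest = total paid − £4,500.00 = £1,370.37.
At £306.64/mo: 17 payments (last £58.51); total interest £464.75.
Payments saved = 47 − 17 = 30.

30 fewer payments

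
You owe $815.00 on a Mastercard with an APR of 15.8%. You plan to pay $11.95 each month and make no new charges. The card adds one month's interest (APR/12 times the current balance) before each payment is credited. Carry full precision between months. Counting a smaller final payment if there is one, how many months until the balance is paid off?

Monthly rate r = 15.8%/12 = 1.31667% = 0.0131667.
Recurrence: B ← B·(1+r) − $11.95.
Month 1: interest $10.73; balance after payment $813.78.
Month 2: interest $10.71; balance after payment $812.55.
Closed form: n = −ln(1 − rB₀/P)/ln(1+r) = −ln(0.10202)/ln(1.01317) ≈ 174.498, so the balance reaches zero during payment 175.

175 payments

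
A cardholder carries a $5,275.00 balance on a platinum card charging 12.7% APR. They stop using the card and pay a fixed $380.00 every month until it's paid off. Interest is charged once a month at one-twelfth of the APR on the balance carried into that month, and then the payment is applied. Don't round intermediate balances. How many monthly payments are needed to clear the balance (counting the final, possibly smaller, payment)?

Monthly rate r = 12.7%/12 = 1.05833% = 0.0105833.
Recurrence: B ← B·(1+r) − $380.00.
Month 1: interest $55.83; balance after payment $4,950.83.
Month 2: interest $52.40; balance after payment $4,623.22.
Closed form: n = −ln(1 − rB₀/P)/ln(1+r) = −ln(0.85309)/ln(1.01058) ≈ 15.093, so the balance reaches zero during payment 16.

16 payments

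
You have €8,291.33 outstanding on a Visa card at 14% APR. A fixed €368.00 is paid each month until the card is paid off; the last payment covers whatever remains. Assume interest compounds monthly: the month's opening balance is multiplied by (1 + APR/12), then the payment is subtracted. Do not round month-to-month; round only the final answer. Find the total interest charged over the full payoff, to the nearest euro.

Monthly rate r = 14%/12 = 1.16667% = 0.0116667.
Payoff takes n = ⌈−ln(1 − rB₀/P)/ln(1+r)⌉ = ⌈26.293⌉ = 27 payments; the last is €108.28.
Total paid = 26·€368.00 + €108.28 = €9,676.28.
Total interest = total paid − principal = €9,676.28 − €8,291.33 = €1,384.95.

€1,385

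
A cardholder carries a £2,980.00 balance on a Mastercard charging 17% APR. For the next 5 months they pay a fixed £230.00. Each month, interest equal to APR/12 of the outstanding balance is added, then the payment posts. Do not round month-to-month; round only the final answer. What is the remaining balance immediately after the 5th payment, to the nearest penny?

Monthly rate r = 17%/12 = 1.41667% = 0.0141667.
Each month: B ← B·(1+r) − £230.00.
Month 1: interest £42.22; balance after payment £2,792.22.
Month 2: interest £39.56; balance after payment £2,601.77.
Month 3: interest £36.86; balance after payment £2,408.63.
Month 4: interest £34.12; balance after payment £2,212.75.
Month 5: interest £31.35; balance after payment £2,014.10.

£2,014.10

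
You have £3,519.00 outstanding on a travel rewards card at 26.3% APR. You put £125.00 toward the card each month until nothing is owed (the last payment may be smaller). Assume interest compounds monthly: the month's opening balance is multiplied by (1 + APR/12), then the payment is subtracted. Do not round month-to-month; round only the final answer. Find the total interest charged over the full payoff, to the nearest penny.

Monthly rate r = 26.3%/12 = 2.19167% = 0.0219167.
Payoff takes n = ⌈−ln(1 − rB₀/P)/ln(1+r)⌉ = ⌈44.267⌉ = 45 payments; the last is £33.69.
Total paid = 44·£125.00 + £33.69 = £5,533.69.
Total interest = total paid − principal = £5,533.69 − £3,519.00 = £2,014.69.

£2,014.69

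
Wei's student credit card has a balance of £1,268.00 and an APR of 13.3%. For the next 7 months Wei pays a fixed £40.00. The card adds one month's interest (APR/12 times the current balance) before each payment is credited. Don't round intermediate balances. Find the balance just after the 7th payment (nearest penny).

Monthly rate r = 13.3%/12 = 1.10833% = 0.0110833.
Each month: B ← B·(1+r) − £40.00.
Month 1: interest £14.05; balance after payment £1,242.05.
Month 2: interest £13.77; balance after payment £1,215.82.
Month 3: interest £13.48; balance after payment £1,189.30.
Month 4: interest £13.18; balance after payment £1,162.48.
Month 5: interest £12.88; balance after payment £1,135.36.
Month 6: interest £12.58; balance after payment £1,107.94.
Month 7: interest £12.28; balance after payment £1,080.22.

£1,080.22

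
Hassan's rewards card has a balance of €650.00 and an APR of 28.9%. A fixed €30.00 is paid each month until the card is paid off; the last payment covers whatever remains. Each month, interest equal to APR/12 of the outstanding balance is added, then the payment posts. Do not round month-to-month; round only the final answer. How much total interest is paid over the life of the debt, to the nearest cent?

€280.00

Monthly rate r = 28.9%/12 = 2.40833% = 0.0240833.
Payoff takes n = ⌈−ln(1 − rB₀/P)/ln(1+r)⌉ = ⌈31.000⌉ = 32 payments; the last is €0.00.
Total paid = 31·€30.00 + €0.00 = €930.00.
Total interest = total paid − principal = €930.00 − €650.00 = €280.00.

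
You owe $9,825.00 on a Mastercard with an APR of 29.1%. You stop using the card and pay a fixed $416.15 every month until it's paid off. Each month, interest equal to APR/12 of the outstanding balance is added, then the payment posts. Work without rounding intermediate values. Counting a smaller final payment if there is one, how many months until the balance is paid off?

36 months

Monthly rate r = 29.1%/12 = 2.425% = 0.02425.
Recurrence: B ← B·(1+r) − $416.15.
Month 1: interest $238.26; balance after payment $9,647.11.
Month 2: interest $233.94; balance after payment $9,464.90.
Closed form: n = −ln(1 − rB₀/P)/ln(1+r) = −ln(0.42748)/ln(1.02425) ≈ 35.469, so the balance reaches zero during payment 36.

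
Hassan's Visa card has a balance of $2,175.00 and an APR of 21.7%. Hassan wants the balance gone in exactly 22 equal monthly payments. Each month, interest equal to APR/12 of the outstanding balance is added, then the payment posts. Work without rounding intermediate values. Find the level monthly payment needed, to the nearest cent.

Monthly rate r = 21.7%/12 = 1.80833% = 0.0180833.
Level-payment amortization: P = B₀·r / (1 − (1+r)^(−n)) = 2175.00·0.0180833 / (1 − 1.01808^(−22)).
Denominator 1 − (1+r)^(−22) = 0.325834091.
P = 39.3312 / 0.325834091 ≈ 120.71.

$120.71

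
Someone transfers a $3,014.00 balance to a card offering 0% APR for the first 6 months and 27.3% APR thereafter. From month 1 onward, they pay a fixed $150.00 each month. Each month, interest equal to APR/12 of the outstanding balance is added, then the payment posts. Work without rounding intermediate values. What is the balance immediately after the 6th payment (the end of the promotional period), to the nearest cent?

$2,114.00

Promo months 1–6 at r₀ = 0%/12 = 0; months 7+ at r₁ = 27.3%/12 = 0.02275.
After month 6 (no interest yet): B = $3,014.00 − 6·$150.00 = $2,114.00.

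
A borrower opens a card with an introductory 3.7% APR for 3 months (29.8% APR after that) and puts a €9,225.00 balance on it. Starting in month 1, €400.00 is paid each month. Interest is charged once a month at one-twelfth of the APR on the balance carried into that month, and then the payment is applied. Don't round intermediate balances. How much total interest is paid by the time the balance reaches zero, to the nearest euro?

€3,387

Promo months 1–3 at r₀ = 3.7%/12 = 0.00308333; months 4+ at r₁ = 29.8%/12 = 0.0248333.
After month 3: iterate B ← B·(1+r₀) − €400.00 for 3 months → €8,106.89.
Then at r₁ with €400.00/mo: n₂ = −ln(1 − r₁·B/P)/ln(1+r₁) ≈ 28.53 → 29 more payments.
Total paid = 31·€400.00 + €212.14 = €12,612.14; interest = €12,612.14 − €9,225.00 = €3,387.14.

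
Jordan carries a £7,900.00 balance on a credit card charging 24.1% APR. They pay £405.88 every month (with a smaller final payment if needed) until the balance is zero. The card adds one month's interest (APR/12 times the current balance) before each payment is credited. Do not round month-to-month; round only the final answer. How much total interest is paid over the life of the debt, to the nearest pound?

Monthly rate r = 24.1%/12 = 2.00833% = 0.0200833.
Payoff takes n = ⌈−ln(1 − rB₀/P)/ln(1+r)⌉ = ⌈24.933⌉ = 25 payments; the last is £378.86.
Total paid = 24·£405.88 + £378.86 = £10,119.98.
Total interest = total paid − principal = £10,119.98 − £7,900.00 = £2,219.98.

£2,220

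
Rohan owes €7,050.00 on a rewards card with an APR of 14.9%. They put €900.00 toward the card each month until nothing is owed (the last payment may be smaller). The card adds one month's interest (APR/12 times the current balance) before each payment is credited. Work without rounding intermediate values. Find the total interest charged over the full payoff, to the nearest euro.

€414

Monthly rate r = 14.9%/12 = 1.24167% = 0.0124167.
Payoff takes n = ⌈−ln(1 − rB₀/P)/ln(1+r)⌉ = ⌈8.292⌉ = 9 payments; the last is €263.95.
Total paid = 8·€900.00 + €263.95 = €7,463.95.
Total interest = total paid − principal = €7,463.95 − €7,050.00 = €413.95.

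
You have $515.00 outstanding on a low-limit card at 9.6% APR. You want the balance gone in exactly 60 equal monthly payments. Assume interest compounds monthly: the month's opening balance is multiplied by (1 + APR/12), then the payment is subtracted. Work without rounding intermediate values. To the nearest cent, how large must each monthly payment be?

Monthly rate r = 9.6%/12 = 0.8% = 0.008.
Level-payment amortization: P = B₀·r / (1 − (1+r)^(−n)) = 515.00·0.008 / (1 − 1.008^(−60)).
Denominator 1 − (1+r)^(−60) = 0.380033713.
P = 4.12 / 0.380033713 ≈ 10.84.

$10.84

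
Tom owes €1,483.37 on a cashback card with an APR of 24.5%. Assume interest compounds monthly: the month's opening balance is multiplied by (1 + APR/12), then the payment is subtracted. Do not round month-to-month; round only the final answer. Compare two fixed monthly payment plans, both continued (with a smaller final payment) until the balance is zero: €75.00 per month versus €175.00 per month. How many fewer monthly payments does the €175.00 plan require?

16 fewer payments

Monthly rate r = 24.5%/12 = 2.04167% = 0.0204167.
At €75.00/mo: n = ⌈−ln(1 − rB₀/P)/ln(1+r)⌉ = 26 payments (last €44.39); total interest = total paid − €1,483.37 = €436.02.
At €175.00/mo: 10 payments (last €70.76); total interest €162.39.
Payments saved = 26 − 10 = 16.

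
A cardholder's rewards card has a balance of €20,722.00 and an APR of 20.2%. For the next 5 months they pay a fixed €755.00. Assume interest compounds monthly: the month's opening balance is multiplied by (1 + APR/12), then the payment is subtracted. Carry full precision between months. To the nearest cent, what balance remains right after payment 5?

€18,621.57

Monthly rate r = 20.2%/12 = 1.68333% = 0.0168333.
Each month: B ← B·(1+r) − €755.00.
Month 1: interest €348.82; balance after payment €20,315.82.
Month 2: interest €341.98; balance after payment €19,902.80.
Month 3: interest €335.03; balance after payment €19,482.83.
Month 4: interest €327.96; balance after payment €19,055.79.
Month 5: interest €320.77; balance after payment €18,621.57.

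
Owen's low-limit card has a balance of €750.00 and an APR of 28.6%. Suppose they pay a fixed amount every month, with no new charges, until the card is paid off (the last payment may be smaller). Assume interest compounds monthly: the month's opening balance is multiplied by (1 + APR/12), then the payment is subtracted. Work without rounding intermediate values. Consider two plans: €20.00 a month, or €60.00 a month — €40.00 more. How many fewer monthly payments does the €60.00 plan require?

80 fewer payments

Monthly rate r = 28.6%/12 = 2.38333% = 0.0238333.
At €20.00/mo: n = ⌈−ln(1 − rB₀/P)/ln(1+r)⌉ = 96 payments (last €3.73); total interest = total paid − €750.00 = €1,153.73.
At €60.00/mo: 16 payments (last €1.02); total interest €151.02.
Payments saved = 96 − 16 = 80.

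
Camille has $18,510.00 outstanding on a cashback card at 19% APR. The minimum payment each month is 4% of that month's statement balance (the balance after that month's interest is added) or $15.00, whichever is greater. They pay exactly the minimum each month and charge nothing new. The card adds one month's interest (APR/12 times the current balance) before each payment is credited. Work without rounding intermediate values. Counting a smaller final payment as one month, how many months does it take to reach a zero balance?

188 months

Monthly rate r = 19%/12 = 1.58333% = 0.0158333.
While 4% of the post-interest balance exceeds $15.00, each month B ← (B·(1+r))·(1 − 0.04), i.e. B shrinks by the factor (1+r)·0.96 = 0.9752.
This holds for months 1–156. Entering month 157 the balance is $368.15; 4% of the post-interest balance is now below $15.00, so the flat $15.00 minimum applies from here.
From month 157 a fixed $15.00 at rate r clears $368.15 in 32 more payments. Total: 156 + 32 = 188 months.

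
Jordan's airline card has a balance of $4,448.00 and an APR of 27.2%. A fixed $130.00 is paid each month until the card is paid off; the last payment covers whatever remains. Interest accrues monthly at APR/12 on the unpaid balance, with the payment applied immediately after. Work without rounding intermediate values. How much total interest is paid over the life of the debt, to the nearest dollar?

Monthly rate r = 27.2%/12 = 2.26667% = 0.0226667.
Payoff takes n = ⌈−ln(1 − rB₀/P)/ln(1+r)⌉ = ⌈66.660⌉ = 67 payments; the last is $86.16.
Total paid = 66·$130.00 + $86.16 = $8,666.16.
Total interest = total paid − principal = $8,666.16 − $4,448.00 = $4,218.16.

$4,218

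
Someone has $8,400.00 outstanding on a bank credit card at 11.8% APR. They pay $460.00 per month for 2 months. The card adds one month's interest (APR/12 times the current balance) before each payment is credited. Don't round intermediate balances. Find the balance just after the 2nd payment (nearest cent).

$7,641.49

Monthly rate r = 11.8%/12 = 0.983333% = 0.00983333.
Each month: B ← B·(1+r) − $460.00.
Month 1: interest $82.60; balance after payment $8,022.60.
Month 2: interest $78.89; balance after payment $7,641.49.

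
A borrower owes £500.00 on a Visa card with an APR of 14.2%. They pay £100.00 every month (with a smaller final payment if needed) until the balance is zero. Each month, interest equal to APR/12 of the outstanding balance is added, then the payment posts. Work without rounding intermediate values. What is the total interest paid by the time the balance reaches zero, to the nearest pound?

Monthly rate r = 14.2%/12 = 1.18333% = 0.0118333.
Payoff takes n = ⌈−ln(1 − rB₀/P)/ln(1+r)⌉ = ⌈5.184⌉ = 6 payments; the last is £18.53.
Total paid = 5·£100.00 + £18.53 = £518.53.
Total interest = total paid − principal = £518.53 − £500.00 = £18.53.

£19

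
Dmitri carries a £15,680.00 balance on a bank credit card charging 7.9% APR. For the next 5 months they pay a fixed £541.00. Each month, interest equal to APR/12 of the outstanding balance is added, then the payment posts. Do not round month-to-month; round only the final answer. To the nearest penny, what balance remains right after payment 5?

£13,462.12

Monthly rate r = 7.9%/12 = 0.658333% = 0.00658333.
Each month: B ← B·(1+r) − £541.00.
Month 1: interest £103.23; balance after payment £15,242.23.
Month 2: interest £100.34; balance after payment £14,801.57.
Month 3: interest £97.44; balance after payment £14,358.02.
Month 4: interest £94.52; balance after payment £13,911.54.
Month 5: interest £91.58; balance after payment £13,462.12.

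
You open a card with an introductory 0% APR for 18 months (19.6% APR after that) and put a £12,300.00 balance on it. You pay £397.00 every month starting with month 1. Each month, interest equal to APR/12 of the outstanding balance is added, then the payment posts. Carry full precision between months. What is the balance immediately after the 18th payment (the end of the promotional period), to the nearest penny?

£5,154.00

Promo months 1–18 at r₀ = 0%/12 = 0; months 19+ at r₁ = 19.6%/12 = 0.0163333.
After month 18 (no interest yet): B = £12,300.00 − 18·£397.00 = £5,154.00.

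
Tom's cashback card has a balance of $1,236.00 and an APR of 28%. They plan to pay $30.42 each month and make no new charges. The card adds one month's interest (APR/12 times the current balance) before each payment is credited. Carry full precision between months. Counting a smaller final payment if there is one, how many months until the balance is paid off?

Monthly rate r = 28%/12 = 2.33333% = 0.0233333.
Recurrence: B ← B·(1+r) − $30.42.
Month 1: interest $28.84; balance after payment $1,234.42.
Month 2: interest $28.80; balance after payment $1,232.80.
Closed form: n = −ln(1 − rB₀/P)/ln(1+r) = −ln(0.05194)/ln(1.02333) ≈ 128.231, so the balance reaches zero during payment 129.

129 payments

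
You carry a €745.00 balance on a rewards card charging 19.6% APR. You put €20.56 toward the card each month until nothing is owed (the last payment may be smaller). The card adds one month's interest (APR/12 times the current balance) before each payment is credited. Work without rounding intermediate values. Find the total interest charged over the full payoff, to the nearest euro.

€392

Monthly rate r = 19.6%/12 = 1.63333% = 0.0163333.
Payoff takes n = ⌈−ln(1 − rB₀/P)/ln(1+r)⌉ = ⌈55.311⌉ = 56 payments; the last is €6.42.
Total paid = 55·€20.56 + €6.42 = €1,137.22.
Total interest = total paid − principal = €1,137.22 − €745.00 = €392.22.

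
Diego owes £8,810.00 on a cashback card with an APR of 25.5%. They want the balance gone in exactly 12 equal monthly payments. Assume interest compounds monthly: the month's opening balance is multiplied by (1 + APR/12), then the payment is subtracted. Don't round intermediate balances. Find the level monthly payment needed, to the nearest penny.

£839.48

Monthly rate r = 25.5%/12 = 2.125% = 0.02125.
Level-payment amortization: P = B₀·r / (1 − (1+r)^(−n)) = 8810.00·0.02125 / (1 − 1.02125^(−12)).
Denominator 1 − (1+r)^(−12) = 0.223010472.
P = 187.213 / 0.223010472 ≈ 839.48.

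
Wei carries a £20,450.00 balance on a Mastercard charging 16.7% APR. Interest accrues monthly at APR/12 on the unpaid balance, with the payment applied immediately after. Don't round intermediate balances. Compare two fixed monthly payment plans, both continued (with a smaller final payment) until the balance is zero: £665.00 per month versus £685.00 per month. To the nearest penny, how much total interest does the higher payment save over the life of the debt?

£263.21

Monthly rate r = 16.7%/12 = 1.39167% = 0.0139167.
At £665.00/mo: n = ⌈−ln(1 − rB₀/P)/ln(1+r)⌉ = 41 payments (last £276.53); total interest = total paid − £20,450.00 = £6,426.53.
At £685.00/mo: 39 payments (last £583.32); total interest £6,163.32.
Interest saved = £6,426.53 − £6,163.32 = £263.21.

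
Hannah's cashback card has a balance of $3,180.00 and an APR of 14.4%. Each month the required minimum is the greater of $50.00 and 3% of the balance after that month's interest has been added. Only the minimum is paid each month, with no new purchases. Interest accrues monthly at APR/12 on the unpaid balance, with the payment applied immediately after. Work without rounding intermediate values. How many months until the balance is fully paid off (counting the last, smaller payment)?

Monthly rate r = 14.4%/12 = 1.2% = 0.012.
While 3% of the post-interest balance exceeds $50.00, each month B ← (B·(1+r))·(1 − 0.03), i.e. B shrinks by the factor (1+r)·0.97 = 0.98164.
This holds for months 1–36. Entering month 37 the balance is $1,631.95; 3% of the post-interest balance is now below $50.00, so the flat $50.00 minimum applies from here.
From month 37 a fixed $50.00 at rate r clears $1,631.95 in 42 more payments. Total: 36 + 42 = 78 months.

78 months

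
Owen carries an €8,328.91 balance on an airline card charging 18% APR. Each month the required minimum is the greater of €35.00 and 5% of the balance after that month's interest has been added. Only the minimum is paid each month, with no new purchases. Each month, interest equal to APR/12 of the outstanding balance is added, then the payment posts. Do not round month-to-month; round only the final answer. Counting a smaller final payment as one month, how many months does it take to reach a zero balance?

92 months

Monthly rate r = 18%/12 = 1.5% = 0.015.
While 5% of the post-interest balance exceeds €35.00, each month B ← (B·(1+r))·(1 − 0.05), i.e. B shrinks by the factor (1+r)·0.95 = 0.96425.
This holds for months 1–69. Entering month 70 the balance is €675.58; 5% of the post-interest balance is now below €35.00, so the flat €35.00 minimum applies from here.
From month 70 a fixed €35.00 at rate r clears €675.58 in 23 more payments. Total: 69 + 23 = 92 months.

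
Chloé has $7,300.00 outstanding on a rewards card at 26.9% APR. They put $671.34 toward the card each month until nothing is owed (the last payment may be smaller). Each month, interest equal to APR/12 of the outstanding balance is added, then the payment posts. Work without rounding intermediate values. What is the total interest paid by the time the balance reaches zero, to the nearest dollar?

Monthly rate r = 26.9%/12 = 2.24167% = 0.0224167.
Payoff takes n = ⌈−ln(1 − rB₀/P)/ln(1+r)⌉ = ⌈12.603⌉ = 13 payments; the last is $406.33.
Total paid = 12·$671.34 + $406.33 = $8,462.41.
Total interest = total paid − principal = $8,462.41 − $7,300.00 = $1,162.41.

$1,162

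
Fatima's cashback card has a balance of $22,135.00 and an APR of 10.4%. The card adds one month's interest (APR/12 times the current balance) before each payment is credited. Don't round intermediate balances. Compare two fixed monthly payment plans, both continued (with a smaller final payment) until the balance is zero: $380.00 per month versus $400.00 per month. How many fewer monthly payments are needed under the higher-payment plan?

Monthly rate r = 10.4%/12 = 0.866667% = 0.00866667.
At $380.00/mo: n = ⌈−ln(1 − rB₀/P)/ln(1+r)⌉ = 82 payments (last $171.50); total interest = total paid − $22,135.00 = $8,816.50.
At $400.00/mo: 76 payments (last $275.80); total interest $8,140.80.
Payments saved = 82 − 76 = 6.

6 fewer payments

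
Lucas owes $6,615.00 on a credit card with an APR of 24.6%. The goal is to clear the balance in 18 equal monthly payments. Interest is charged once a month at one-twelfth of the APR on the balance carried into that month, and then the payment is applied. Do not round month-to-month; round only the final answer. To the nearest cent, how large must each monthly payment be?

$443.18

Monthly rate r = 24.6%/12 = 2.05% = 0.0205.
Level-payment amortization: P = B₀·r / (1 − (1+r)^(−n)) = 6615.00·0.0205 / (1 − 1.0205^(−18)).
Denominator 1 − (1+r)^(−18) = 0.305989826.
P = 135.608 / 0.305989826 ≈ 443.18.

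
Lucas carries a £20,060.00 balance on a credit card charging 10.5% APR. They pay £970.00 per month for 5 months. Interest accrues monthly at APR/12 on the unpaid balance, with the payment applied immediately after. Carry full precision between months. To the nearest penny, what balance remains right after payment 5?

£16,017.50

Monthly rate r = 10.5%/12 = 0.875% = 0.00875.
Each month: B ← B·(1+r) − £970.00.
Month 1: interest £175.53; balance after payment £19,265.53.
Month 2: interest £168.57; balance after payment £18,464.10.
Month 3: interest £161.56; balance after payment £17,655.66.
Month 4: interest £154.49; balance after payment £16,840.15.
Month 5: interest £147.35; balance after payment £16,017.50.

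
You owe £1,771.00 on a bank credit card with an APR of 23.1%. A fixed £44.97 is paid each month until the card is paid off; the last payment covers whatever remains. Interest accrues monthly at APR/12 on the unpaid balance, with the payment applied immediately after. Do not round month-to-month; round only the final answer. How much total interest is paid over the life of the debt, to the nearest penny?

£1,576.38

Monthly rate r = 23.1%/12 = 1.925% = 0.01925.
Payoff takes n = ⌈−ln(1 − rB₀/P)/ln(1+r)⌉ = ⌈74.434⌉ = 75 payments; the last is £19.60.
Total paid = 74·£44.97 + £19.60 = £3,347.38.
Total interest = total paid − principal = £3,347.38 − £1,771.00 = £1,576.38.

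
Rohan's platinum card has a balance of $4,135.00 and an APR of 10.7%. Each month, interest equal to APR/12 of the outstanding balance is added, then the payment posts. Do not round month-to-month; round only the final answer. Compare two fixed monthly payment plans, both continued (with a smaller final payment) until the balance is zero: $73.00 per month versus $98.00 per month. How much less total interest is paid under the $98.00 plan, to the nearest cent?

$573.51

Monthly rate r = 10.7%/12 = 0.891667% = 0.00891667.
At $73.00/mo: n = ⌈−ln(1 − rB₀/P)/ln(1+r)⌉ = 80 payments (last $16.94); total interest = total paid − $4,135.00 = $1,648.94.
At $98.00/mo: 54 payments (last $16.43); total interest $1,075.43.
Interest saved = $1,648.94 − $1,075.43 = $573.51.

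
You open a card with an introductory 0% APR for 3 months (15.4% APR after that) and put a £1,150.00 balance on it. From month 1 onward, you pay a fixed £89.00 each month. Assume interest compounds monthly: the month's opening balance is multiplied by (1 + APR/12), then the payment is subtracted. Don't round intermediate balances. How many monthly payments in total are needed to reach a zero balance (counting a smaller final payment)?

14 months

Promo months 1–3 at r₀ = 0%/12 = 0; months 4+ at r₁ = 15.4%/12 = 0.0128333.
After month 3 (no interest yet): B = £1,150.00 − 3·£89.00 = £883.00.
Then at r₁ with £89.00/mo: n₂ = −ln(1 − r₁·B/P)/ln(1+r₁) ≈ 10.68 → 11 more payments.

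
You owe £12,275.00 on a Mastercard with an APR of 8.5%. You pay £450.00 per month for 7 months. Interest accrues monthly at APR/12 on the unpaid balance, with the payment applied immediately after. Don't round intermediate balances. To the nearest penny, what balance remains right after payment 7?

£9,678.99

Monthly rate r = 8.5%/12 = 0.708333% = 0.00708333.
Each month: B ← B·(1+r) − £450.00.
Month 1: interest £86.95; balance after payment £11,911.95.
Month 2: interest £84.38; balance after payment £11,546.32.
Month 3: interest £81.79; balance after payment £11,178.11.
Month 4: interest £79.18; balance after payment £10,807.29.
Month 5: interest £76.55; balance after payment £10,433.84.
Month 6: interest £73.91; balance after payment £10,057.75.
Month 7: interest £71.24; balance after payment £9,678.99.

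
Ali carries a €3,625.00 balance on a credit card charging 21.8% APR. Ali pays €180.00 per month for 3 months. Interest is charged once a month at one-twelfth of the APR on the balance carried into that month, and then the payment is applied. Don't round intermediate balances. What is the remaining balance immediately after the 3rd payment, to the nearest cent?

Monthly rate r = 21.8%/12 = 1.81667% = 0.0181667.
Each month: B ← B·(1+r) − €180.00.
Month 1: interest €65.85; balance after payment €3,510.85.
Month 2: interest €63.78; balance after payment €3,394.63.
Month 3: interest €61.67; balance after payment €3,276.30.

€3,276.30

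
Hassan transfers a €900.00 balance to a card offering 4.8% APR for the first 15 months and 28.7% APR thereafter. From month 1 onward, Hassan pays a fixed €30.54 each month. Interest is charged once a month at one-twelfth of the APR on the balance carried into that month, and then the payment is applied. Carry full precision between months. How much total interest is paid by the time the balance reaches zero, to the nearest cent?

€174.46

Promo months 1–15 at r₀ = 4.8%/12 = 0.004; months 16+ at r₁ = 28.7%/12 = 0.0239167.
After month 15: iterate B ← B·(1+r₀) − €30.54 for 15 months → €484.39.
Then at r₁ with €30.54/mo: n₂ = −ln(1 − r₁·B/P)/ln(1+r₁) ≈ 20.18 → 21 more payments.
Total paid = 35·€30.54 + €5.56 = €1,074.46; interest = €1,074.46 − €900.00 = €174.46.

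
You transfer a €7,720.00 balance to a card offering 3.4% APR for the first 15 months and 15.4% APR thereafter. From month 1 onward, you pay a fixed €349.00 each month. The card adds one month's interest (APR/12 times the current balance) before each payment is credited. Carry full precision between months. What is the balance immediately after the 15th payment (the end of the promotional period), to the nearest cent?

€2,714.57

Promo months 1–15 at r₀ = 3.4%/12 = 0.00283333; months 16+ at r₁ = 15.4%/12 = 0.0128333.
After month 15: iterate B ← B·(1+r₀) − €349.00 for 15 months → €2,714.57.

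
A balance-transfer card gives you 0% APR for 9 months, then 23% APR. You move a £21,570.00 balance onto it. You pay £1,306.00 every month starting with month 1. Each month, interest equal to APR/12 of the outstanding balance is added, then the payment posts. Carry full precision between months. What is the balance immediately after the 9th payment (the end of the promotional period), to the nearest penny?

£9,816.00

Promo months 1–9 at r₀ = 0%/12 = 0; months 10+ at r₁ = 23%/12 = 0.0191667.
After month 9 (no interest yet): B = £21,570.00 − 9·£1,306.00 = £9,816.00.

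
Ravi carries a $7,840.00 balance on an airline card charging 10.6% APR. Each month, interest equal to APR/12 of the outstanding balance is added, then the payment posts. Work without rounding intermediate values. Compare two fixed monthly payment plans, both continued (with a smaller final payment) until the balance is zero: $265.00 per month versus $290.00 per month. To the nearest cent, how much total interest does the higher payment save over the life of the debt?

Monthly rate r = 10.6%/12 = 0.883333% = 0.00883333.
At $265.00/mo: n = ⌈−ln(1 − rB₀/P)/ln(1+r)⌉ = 35 payments (last $117.62); total interest = total paid − $7,840.00 = $1,287.62.
At $290.00/mo: 32 payments (last $7.76); total interest $1,157.76.
Interest saved = $1,287.62 − $1,157.76 = $129.86.

$129.86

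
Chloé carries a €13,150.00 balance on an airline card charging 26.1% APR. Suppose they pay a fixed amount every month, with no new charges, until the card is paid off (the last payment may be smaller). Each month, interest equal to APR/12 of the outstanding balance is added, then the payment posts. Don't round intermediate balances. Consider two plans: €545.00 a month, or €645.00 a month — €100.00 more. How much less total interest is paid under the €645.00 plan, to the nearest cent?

€1,279.99

Monthly rate r = 26.1%/12 = 2.175% = 0.02175.
At €545.00/mo: n = ⌈−ln(1 − rB₀/P)/ln(1+r)⌉ = 35 payments (last €316.35); total interest = total paid − €13,150.00 = €5,696.35.
At €645.00/mo: 28 payments (last €151.36); total interest €4,416.36.
Interest saved = €5,696.35 − €4,416.36 = €1,279.99.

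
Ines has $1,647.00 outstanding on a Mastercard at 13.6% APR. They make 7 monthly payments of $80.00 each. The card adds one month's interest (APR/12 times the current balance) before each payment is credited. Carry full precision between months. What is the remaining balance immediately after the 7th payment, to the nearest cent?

Monthly rate r = 13.6%/12 = 1.13333% = 0.0113333.
Each month: B ← B·(1+r) − $80.00.
Month 1: interest $18.67; balance after payment $1,585.67.
Month 2: interest $17.97; balance after payment $1,523.64.
Month 3: interest $17.27; balance after payment $1,460.90.
Month 4: interest $16.56; balance after payment $1,397.46.
Month 5: interest $15.84; balance after payment $1,333.30.
Month 6: interest $15.11; balance after payment $1,268.41.
Month 7: interest $14.38; balance after payment $1,202.79.

$1,202.79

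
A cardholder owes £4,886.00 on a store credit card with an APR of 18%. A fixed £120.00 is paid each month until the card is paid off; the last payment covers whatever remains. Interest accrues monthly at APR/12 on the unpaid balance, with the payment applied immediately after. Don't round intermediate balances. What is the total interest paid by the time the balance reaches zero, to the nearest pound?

£2,719

Monthly rate r = 18%/12 = 1.5% = 0.015.
Payoff takes n = ⌈−ln(1 − rB₀/P)/ln(1+r)⌉ = ⌈63.373⌉ = 64 payments; the last is £44.95.
Total paid = 63·£120.00 + £44.95 = £7,604.95.
Total interest = total paid − principal = £7,604.95 − £4,886.00 = £2,718.95.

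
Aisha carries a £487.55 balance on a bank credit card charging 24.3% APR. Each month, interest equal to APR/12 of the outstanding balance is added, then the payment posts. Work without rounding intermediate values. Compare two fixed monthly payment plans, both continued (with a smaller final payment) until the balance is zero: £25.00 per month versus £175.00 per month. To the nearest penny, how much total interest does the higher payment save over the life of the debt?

Monthly rate r = 24.3%/12 = 2.025% = 0.02025.
At £25.00/mo: n = ⌈−ln(1 − rB₀/P)/ln(1+r)⌉ = 26 payments (last £1.50); total interest = total paid − £487.55 = £138.95.
At £175.00/mo: 3 payments (last £157.07); total interest £19.52.
Interest saved = £138.95 − £19.52 = £119.43.

£119.43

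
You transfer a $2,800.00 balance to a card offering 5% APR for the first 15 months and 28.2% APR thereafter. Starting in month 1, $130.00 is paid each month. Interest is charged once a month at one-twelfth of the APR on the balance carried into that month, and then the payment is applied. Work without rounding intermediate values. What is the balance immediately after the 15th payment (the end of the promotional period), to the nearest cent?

Promo months 1–15 at r₀ = 5%/12 = 0.00416667; months 16+ at r₁ = 28.2%/12 = 0.0235.
After month 15: iterate B ← B·(1+r₀) − $130.00 for 15 months → $972.28.

$972.28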